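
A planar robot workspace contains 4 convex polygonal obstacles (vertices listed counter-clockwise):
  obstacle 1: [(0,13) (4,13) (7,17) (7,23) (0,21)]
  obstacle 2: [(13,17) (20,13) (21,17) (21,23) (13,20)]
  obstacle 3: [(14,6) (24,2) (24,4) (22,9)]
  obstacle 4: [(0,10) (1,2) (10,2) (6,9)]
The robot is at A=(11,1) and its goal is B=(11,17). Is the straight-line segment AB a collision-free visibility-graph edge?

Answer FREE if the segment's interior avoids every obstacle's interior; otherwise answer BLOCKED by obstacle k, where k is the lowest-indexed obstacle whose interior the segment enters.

FREE

Obstacle 1 [(0,13) (4,13) (7,17) (7,23) (0,21)]:
  edge (0,13)–(4,13): clear
  edge (4,13)–(7,17): clear
  edge (7,17)–(7,23): clear
  edge (7,23)–(0,21): clear
  edge (0,21)–(0,13): clear
  midpoint (11,9) outside
  → clear
Obstacle 2 [(13,17) (20,13) (21,17) (21,23) (13,20)]:
  edge (13,17)–(20,13): clear
  edge (20,13)–(21,17): clear
  edge (21,17)–(21,23): clear
  edge (21,23)–(13,20): clear
  edge (13,20)–(13,17): clear
  midpoint (11,9) outside
  → clear
Obstacle 3 [(14,6) (24,2) (24,4) (22,9)]:
  edge (14,6)–(24,2): clear
  edge (24,2)–(24,4): clear
  edge (24,4)–(22,9): clear
  edge (22,9)–(14,6): clear
  midpoint (11,9) outside
  → clear
Obstacle 4 [(0,10) (1,2) (10,2) (6,9)]:
  edge (0,10)–(1,2): clear
  edge (1,2)–(10,2): clear
  edge (10,2)–(6,9): clear
  edge (6,9)–(0,10): clear
  midpoint (11,9) outside
  → clear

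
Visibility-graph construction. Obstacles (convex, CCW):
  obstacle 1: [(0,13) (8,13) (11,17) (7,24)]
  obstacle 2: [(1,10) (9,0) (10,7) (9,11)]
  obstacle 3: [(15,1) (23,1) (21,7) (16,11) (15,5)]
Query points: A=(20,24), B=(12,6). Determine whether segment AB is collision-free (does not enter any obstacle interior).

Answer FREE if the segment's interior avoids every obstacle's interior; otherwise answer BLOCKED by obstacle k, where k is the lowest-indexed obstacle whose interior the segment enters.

Obstacle 1 [(0,13) (8,13) (11,17) (7,24)]:
  edge (0,13)–(8,13): clear
  edge (8,13)–(11,17): clear
  edge (11,17)–(7,24): clear
  edge (7,24)–(0,13): clear
  midpoint (16,15) outside
  → clear
Obstacle 2 [(1,10) (9,0) (10,7) (9,11)]:
  edge (1,10)–(9,0): clear
  edge (9,0)–(10,7): clear
  edge (10,7)–(9,11): clear
  edge (9,11)–(1,10): clear
  midpoint (16,15) outside
  → clear
Obstacle 3 [(15,1) (23,1) (21,7) (16,11) (15,5)]:
  edge (15,1)–(23,1): clear
  edge (23,1)–(21,7): clear
  edge (21,7)–(16,11): clear
  edge (16,11)–(15,5): clear
  edge (15,5)–(15,1): clear
  midpoint (16,15) outside
  → clear

FREE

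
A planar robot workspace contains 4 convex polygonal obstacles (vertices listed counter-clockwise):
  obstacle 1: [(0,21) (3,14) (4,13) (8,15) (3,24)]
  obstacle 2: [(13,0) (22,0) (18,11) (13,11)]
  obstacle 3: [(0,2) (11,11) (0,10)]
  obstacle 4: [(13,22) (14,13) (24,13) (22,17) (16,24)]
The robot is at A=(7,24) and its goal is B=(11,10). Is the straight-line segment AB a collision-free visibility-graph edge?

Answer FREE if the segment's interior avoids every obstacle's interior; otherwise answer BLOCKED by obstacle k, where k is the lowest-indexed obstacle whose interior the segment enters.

Obstacle 1 [(0,21) (3,14) (4,13) (8,15) (3,24)]:
  edge (0,21)–(3,14): clear
  edge (3,14)–(4,13): clear
  edge (4,13)–(8,15): clear
  edge (8,15)–(3,24): clear
  edge (3,24)–(0,21): clear
  midpoint (9,17) outside
  → clear
Obstacle 2 [(13,0) (22,0) (18,11) (13,11)]:
  edge (13,0)–(22,0): clear
  edge (22,0)–(18,11): clear
  edge (18,11)–(13,11): clear
  edge (13,11)–(13,0): clear
  midpoint (9,17) outside
  → clear
Obstacle 3 [(0,2) (11,11) (0,10)]:
  edge (0,2)–(11,11): crosses AB
  edge (11,11)–(0,10): crosses AB
  edge (0,10)–(0,2): clear
  → BLOCKED
Obstacle 4 [(13,22) (14,13) (24,13) (22,17) (16,24)]:
  edge (13,22)–(14,13): clear
  edge (14,13)–(24,13): clear
  edge (24,13)–(22,17): clear
  edge (22,17)–(16,24): clear
  edge (16,24)–(13,22): clear
  midpoint (9,17) outside
  → clear

BLOCKED by obstacle 3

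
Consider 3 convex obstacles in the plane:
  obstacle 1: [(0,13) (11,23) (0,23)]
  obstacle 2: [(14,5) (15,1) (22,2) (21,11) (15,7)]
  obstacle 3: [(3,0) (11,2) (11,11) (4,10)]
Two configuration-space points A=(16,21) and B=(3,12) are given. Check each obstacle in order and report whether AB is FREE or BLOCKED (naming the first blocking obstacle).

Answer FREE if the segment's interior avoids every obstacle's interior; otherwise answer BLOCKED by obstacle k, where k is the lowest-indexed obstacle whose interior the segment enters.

Obstacle 1 [(0,13) (11,23) (0,23)]:
  edge (0,13)–(11,23): clear
  edge (11,23)–(0,23): clear
  edge (0,23)–(0,13): clear
  midpoint (19/2,33/2) outside
  → clear
Obstacle 2 [(14,5) (15,1) (22,2) (21,11) (15,7)]:
  edge (14,5)–(15,1): clear
  edge (15,1)–(22,2): clear
  edge (22,2)–(21,11): clear
  edge (21,11)–(15,7): clear
  edge (15,7)–(14,5): clear
  midpoint (19/2,33/2) outside
  → clear
Obstacle 3 [(3,0) (11,2) (11,11) (4,10)]:
  edge (3,0)–(11,2): clear
  edge (11,2)–(11,11): clear
  edge (11,11)–(4,10): clear
  edge (4,10)–(3,0): clear
  midpoint (19/2,33/2) outside
  → clear

FREE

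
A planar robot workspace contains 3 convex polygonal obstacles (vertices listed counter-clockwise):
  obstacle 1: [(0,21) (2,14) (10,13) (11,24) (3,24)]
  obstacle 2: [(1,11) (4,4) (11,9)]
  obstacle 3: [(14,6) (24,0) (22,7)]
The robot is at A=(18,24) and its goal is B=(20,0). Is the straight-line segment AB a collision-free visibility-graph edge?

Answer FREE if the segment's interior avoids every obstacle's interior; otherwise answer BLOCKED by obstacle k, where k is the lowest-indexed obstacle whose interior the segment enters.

Obstacle 1 [(0,21) (2,14) (10,13) (11,24) (3,24)]:
  edge (0,21)–(2,14): clear
  edge (2,14)–(10,13): clear
  edge (10,13)–(11,24): clear
  edge (11,24)–(3,24): clear
  edge (3,24)–(0,21): clear
  midpoint (19,12) outside
  → clear
Obstacle 2 [(1,11) (4,4) (11,9)]:
  edge (1,11)–(4,4): clear
  edge (4,4)–(11,9): clear
  edge (11,9)–(1,11): clear
  midpoint (19,12) outside
  → clear
Obstacle 3 [(14,6) (24,0) (22,7)]:
  edge (14,6)–(24,0): crosses AB
  edge (24,0)–(22,7): clear
  edge (22,7)–(14,6): crosses AB
  → BLOCKED

BLOCKED by obstacle 3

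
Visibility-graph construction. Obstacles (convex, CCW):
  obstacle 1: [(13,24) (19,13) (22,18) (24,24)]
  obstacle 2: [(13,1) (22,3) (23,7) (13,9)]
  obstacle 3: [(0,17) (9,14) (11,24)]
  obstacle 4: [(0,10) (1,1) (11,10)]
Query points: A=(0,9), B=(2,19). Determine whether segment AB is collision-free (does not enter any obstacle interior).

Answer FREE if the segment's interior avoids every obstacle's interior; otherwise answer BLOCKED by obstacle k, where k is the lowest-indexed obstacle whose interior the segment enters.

BLOCKED by obstacle 3

Obstacle 1 [(13,24) (19,13) (22,18) (24,24)]:
  edge (13,24)–(19,13): clear
  edge (19,13)–(22,18): clear
  edge (22,18)–(24,24): clear
  edge (24,24)–(13,24): clear
  midpoint (1,14) outside
  → clear
Obstacle 2 [(13,1) (22,3) (23,7) (13,9)]:
  edge (13,1)–(22,3): clear
  edge (22,3)–(23,7): clear
  edge (23,7)–(13,9): clear
  edge (13,9)–(13,1): clear
  midpoint (1,14) outside
  → clear
Obstacle 3 [(0,17) (9,14) (11,24)]:
  edge (0,17)–(9,14): crosses AB
  edge (9,14)–(11,24): clear
  edge (11,24)–(0,17): crosses AB
  → BLOCKED
Obstacle 4 [(0,10) (1,1) (11,10)]:
  edge (0,10)–(1,1): crosses AB
  edge (1,1)–(11,10): clear
  edge (11,10)–(0,10): crosses AB
  → BLOCKED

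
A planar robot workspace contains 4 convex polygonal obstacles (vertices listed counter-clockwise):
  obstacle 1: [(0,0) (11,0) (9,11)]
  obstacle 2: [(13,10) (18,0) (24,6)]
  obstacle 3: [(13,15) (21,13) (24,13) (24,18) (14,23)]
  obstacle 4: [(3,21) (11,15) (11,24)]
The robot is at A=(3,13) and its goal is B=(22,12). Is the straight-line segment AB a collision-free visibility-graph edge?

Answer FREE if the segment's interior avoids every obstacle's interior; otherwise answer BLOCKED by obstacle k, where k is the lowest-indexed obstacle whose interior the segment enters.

FREE

Obstacle 1 [(0,0) (11,0) (9,11)]:
  edge (0,0)–(11,0): clear
  edge (11,0)–(9,11): clear
  edge (9,11)–(0,0): clear
  midpoint (25/2,25/2) outside
  → clear
Obstacle 2 [(13,10) (18,0) (24,6)]:
  edge (13,10)–(18,0): clear
  edge (18,0)–(24,6): clear
  edge (24,6)–(13,10): clear
  midpoint (25/2,25/2) outside
  → clear
Obstacle 3 [(13,15) (21,13) (24,13) (24,18) (14,23)]:
  edge (13,15)–(21,13): clear
  edge (21,13)–(24,13): clear
  edge (24,13)–(24,18): clear
  edge (24,18)–(14,23): clear
  edge (14,23)–(13,15): clear
  midpoint (25/2,25/2) outside
  → clear
Obstacle 4 [(3,21) (11,15) (11,24)]:
  edge (3,21)–(11,15): clear
  edge (11,15)–(11,24): clear
  edge (11,24)–(3,21): clear
  midpoint (25/2,25/2) outside
  → clear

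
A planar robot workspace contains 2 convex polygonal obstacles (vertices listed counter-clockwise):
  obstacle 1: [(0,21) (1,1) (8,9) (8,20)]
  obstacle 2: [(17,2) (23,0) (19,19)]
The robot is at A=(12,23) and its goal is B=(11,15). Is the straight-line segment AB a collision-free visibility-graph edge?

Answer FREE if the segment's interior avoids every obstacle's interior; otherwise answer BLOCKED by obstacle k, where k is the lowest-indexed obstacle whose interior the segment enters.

Obstacle 1 [(0,21) (1,1) (8,9) (8,20)]:
  edge (0,21)–(1,1): clear
  edge (1,1)–(8,9): clear
  edge (8,9)–(8,20): clear
  edge (8,20)–(0,21): clear
  midpoint (23/2,19) outside
  → clear
Obstacle 2 [(17,2) (23,0) (19,19)]:
  edge (17,2)–(23,0): clear
  edge (23,0)–(19,19): clear
  edge (19,19)–(17,2): clear
  midpoint (23/2,19) outside
  → clear

FREE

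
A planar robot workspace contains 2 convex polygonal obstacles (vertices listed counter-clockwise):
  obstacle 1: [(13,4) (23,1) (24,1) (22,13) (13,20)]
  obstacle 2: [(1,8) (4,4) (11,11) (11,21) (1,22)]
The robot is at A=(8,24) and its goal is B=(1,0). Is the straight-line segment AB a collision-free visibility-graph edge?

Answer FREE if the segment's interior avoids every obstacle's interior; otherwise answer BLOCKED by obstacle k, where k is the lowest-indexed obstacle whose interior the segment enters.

BLOCKED by obstacle 2

Obstacle 1 [(13,4) (23,1) (24,1) (22,13) (13,20)]:
  edge (13,4)–(23,1): clear
  edge (23,1)–(24,1): clear
  edge (24,1)–(22,13): clear
  edge (22,13)–(13,20): clear
  edge (13,20)–(13,4): clear
  midpoint (9/2,12) outside
  → clear
Obstacle 2 [(1,8) (4,4) (11,11) (11,21) (1,22)]:
  edge (1,8)–(4,4): crosses AB
  edge (4,4)–(11,11): clear
  edge (11,11)–(11,21): clear
  edge (11,21)–(1,22): crosses AB
  edge (1,22)–(1,8): clear
  → BLOCKED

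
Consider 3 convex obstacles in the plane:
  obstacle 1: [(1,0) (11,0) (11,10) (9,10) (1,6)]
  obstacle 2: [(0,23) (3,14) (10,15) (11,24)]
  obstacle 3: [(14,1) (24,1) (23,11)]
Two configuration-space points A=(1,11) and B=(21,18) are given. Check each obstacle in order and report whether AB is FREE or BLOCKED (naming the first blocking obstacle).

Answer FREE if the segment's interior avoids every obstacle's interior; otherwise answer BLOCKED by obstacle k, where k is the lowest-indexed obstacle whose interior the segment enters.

FREE

Obstacle 1 [(1,0) (11,0) (11,10) (9,10) (1,6)]:
  edge (1,0)–(11,0): clear
  edge (11,0)–(11,10): clear
  edge (11,10)–(9,10): clear
  edge (9,10)–(1,6): clear
  edge (1,6)–(1,0): clear
  midpoint (11,29/2) outside
  → clear
Obstacle 2 [(0,23) (3,14) (10,15) (11,24)]:
  edge (0,23)–(3,14): clear
  edge (3,14)–(10,15): clear
  edge (10,15)–(11,24): clear
  edge (11,24)–(0,23): clear
  midpoint (11,29/2) outside
  → clear
Obstacle 3 [(14,1) (24,1) (23,11)]:
  edge (14,1)–(24,1): clear
  edge (24,1)–(23,11): clear
  edge (23,11)–(14,1): clear
  midpoint (11,29/2) outside
  → clear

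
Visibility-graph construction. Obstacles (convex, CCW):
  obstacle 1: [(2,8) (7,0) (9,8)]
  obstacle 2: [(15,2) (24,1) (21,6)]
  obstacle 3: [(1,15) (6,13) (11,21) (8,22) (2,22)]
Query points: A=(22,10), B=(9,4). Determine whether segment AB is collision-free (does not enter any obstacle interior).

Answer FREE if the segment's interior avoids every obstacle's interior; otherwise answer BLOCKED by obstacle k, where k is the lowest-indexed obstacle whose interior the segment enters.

FREE

Obstacle 1 [(2,8) (7,0) (9,8)]:
  edge (2,8)–(7,0): clear
  edge (7,0)–(9,8): clear
  edge (9,8)–(2,8): clear
  midpoint (31/2,7) outside
  → clear
Obstacle 2 [(15,2) (24,1) (21,6)]:
  edge (15,2)–(24,1): clear
  edge (24,1)–(21,6): clear
  edge (21,6)–(15,2): clear
  midpoint (31/2,7) outside
  → clear
Obstacle 3 [(1,15) (6,13) (11,21) (8,22) (2,22)]:
  edge (1,15)–(6,13): clear
  edge (6,13)–(11,21): clear
  edge (11,21)–(8,22): clear
  edge (8,22)–(2,22): clear
  edge (2,22)–(1,15): clear
  midpoint (31/2,7) outside
  → clear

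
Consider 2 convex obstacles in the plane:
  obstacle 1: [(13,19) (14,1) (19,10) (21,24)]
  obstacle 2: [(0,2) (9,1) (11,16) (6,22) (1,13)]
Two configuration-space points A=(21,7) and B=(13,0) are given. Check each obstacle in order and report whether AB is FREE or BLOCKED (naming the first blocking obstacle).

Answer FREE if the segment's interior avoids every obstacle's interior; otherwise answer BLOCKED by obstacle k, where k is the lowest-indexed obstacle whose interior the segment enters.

Obstacle 1 [(13,19) (14,1) (19,10) (21,24)]:
  edge (13,19)–(14,1): clear
  edge (14,1)–(19,10): clear
  edge (19,10)–(21,24): clear
  edge (21,24)–(13,19): clear
  midpoint (17,7/2) outside
  → clear
Obstacle 2 [(0,2) (9,1) (11,16) (6,22) (1,13)]:
  edge (0,2)–(9,1): clear
  edge (9,1)–(11,16): clear
  edge (11,16)–(6,22): clear
  edge (6,22)–(1,13): clear
  edge (1,13)–(0,2): clear
  midpoint (17,7/2) outside
  → clear

FREE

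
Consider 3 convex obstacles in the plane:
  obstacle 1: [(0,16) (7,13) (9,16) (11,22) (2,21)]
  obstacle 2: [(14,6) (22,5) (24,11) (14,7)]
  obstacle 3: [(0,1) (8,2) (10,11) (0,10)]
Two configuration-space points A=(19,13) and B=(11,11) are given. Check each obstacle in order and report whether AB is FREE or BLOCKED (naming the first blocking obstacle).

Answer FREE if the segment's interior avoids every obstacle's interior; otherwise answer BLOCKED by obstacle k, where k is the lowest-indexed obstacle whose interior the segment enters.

FREE

Obstacle 1 [(0,16) (7,13) (9,16) (11,22) (2,21)]:
  edge (0,16)–(7,13): clear
  edge (7,13)–(9,16): clear
  edge (9,16)–(11,22): clear
  edge (11,22)–(2,21): clear
  edge (2,21)–(0,16): clear
  midpoint (15,12) outside
  → clear
Obstacle 2 [(14,6) (22,5) (24,11) (14,7)]:
  edge (14,6)–(22,5): clear
  edge (22,5)–(24,11): clear
  edge (24,11)–(14,7): clear
  edge (14,7)–(14,6): clear
  midpoint (15,12) outside
  → clear
Obstacle 3 [(0,1) (8,2) (10,11) (0,10)]:
  edge (0,1)–(8,2): clear
  edge (8,2)–(10,11): clear
  edge (10,11)–(0,10): clear
  edge (0,10)–(0,1): clear
  midpoint (15,12) outside
  → clear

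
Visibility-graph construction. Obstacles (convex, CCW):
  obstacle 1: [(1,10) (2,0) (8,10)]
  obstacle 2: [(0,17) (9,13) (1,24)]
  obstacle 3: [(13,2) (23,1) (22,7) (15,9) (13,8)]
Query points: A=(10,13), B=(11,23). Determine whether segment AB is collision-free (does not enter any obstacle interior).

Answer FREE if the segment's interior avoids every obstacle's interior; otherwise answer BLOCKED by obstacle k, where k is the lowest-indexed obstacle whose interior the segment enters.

FREE

Obstacle 1 [(1,10) (2,0) (8,10)]:
  edge (1,10)–(2,0): clear
  edge (2,0)–(8,10): clear
  edge (8,10)–(1,10): clear
  midpoint (21/2,18) outside
  → clear
Obstacle 2 [(0,17) (9,13) (1,24)]:
  edge (0,17)–(9,13): clear
  edge (9,13)–(1,24): clear
  edge (1,24)–(0,17): clear
  midpoint (21/2,18) outside
  → clear
Obstacle 3 [(13,2) (23,1) (22,7) (15,9) (13,8)]:
  edge (13,2)–(23,1): clear
  edge (23,1)–(22,7): clear
  edge (22,7)–(15,9): clear
  edge (15,9)–(13,8): clear
  edge (13,8)–(13,2): clear
  midpoint (21/2,18) outside
  → clear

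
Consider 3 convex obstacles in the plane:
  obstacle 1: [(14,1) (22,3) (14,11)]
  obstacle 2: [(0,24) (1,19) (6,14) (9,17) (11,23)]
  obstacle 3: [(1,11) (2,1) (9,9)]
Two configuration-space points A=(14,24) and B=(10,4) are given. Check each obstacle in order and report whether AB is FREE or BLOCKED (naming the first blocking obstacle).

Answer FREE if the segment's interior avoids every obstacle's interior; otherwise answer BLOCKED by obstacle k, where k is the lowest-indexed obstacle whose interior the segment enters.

Obstacle 1 [(14,1) (22,3) (14,11)]:
  edge (14,1)–(22,3): clear
  edge (22,3)–(14,11): clear
  edge (14,11)–(14,1): clear
  midpoint (12,14) outside
  → clear
Obstacle 2 [(0,24) (1,19) (6,14) (9,17) (11,23)]:
  edge (0,24)–(1,19): clear
  edge (1,19)–(6,14): clear
  edge (6,14)–(9,17): clear
  edge (9,17)–(11,23): clear
  edge (11,23)–(0,24): clear
  midpoint (12,14) outside
  → clear
Obstacle 3 [(1,11) (2,1) (9,9)]:
  edge (1,11)–(2,1): clear
  edge (2,1)–(9,9): clear
  edge (9,9)–(1,11): clear
  midpoint (12,14) outside
  → clear

FREE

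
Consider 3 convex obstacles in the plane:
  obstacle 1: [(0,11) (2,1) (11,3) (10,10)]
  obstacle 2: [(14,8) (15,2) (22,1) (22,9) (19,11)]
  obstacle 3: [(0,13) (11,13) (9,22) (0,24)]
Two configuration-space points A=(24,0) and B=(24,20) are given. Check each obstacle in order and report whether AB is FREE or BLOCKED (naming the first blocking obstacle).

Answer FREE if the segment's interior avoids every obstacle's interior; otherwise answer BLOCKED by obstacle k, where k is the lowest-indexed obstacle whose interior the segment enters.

FREE

Obstacle 1 [(0,11) (2,1) (11,3) (10,10)]:
  edge (0,11)–(2,1): clear
  edge (2,1)–(11,3): clear
  edge (11,3)–(10,10): clear
  edge (10,10)–(0,11): clear
  midpoint (24,10) outside
  → clear
Obstacle 2 [(14,8) (15,2) (22,1) (22,9) (19,11)]:
  edge (14,8)–(15,2): clear
  edge (15,2)–(22,1): clear
  edge (22,1)–(22,9): clear
  edge (22,9)–(19,11): clear
  edge (19,11)–(14,8): clear
  midpoint (24,10) outside
  → clear
Obstacle 3 [(0,13) (11,13) (9,22) (0,24)]:
  edge (0,13)–(11,13): clear
  edge (11,13)–(9,22): clear
  edge (9,22)–(0,24): clear
  edge (0,24)–(0,13): clear
  midpoint (24,10) outside
  → clear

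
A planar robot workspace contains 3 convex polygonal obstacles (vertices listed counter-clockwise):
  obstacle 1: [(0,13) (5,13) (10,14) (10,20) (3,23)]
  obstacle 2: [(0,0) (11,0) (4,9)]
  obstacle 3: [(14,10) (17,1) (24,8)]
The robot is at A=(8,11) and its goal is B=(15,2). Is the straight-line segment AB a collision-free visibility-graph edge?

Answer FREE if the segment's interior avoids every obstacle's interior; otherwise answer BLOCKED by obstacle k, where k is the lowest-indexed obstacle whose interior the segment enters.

Obstacle 1 [(0,13) (5,13) (10,14) (10,20) (3,23)]:
  edge (0,13)–(5,13): clear
  edge (5,13)–(10,14): clear
  edge (10,14)–(10,20): clear
  edge (10,20)–(3,23): clear
  edge (3,23)–(0,13): clear
  midpoint (23/2,13/2) outside
  → clear
Obstacle 2 [(0,0) (11,0) (4,9)]:
  edge (0,0)–(11,0): clear
  edge (11,0)–(4,9): clear
  edge (4,9)–(0,0): clear
  midpoint (23/2,13/2) outside
  → clear
Obstacle 3 [(14,10) (17,1) (24,8)]:
  edge (14,10)–(17,1): clear
  edge (17,1)–(24,8): clear
  edge (24,8)–(14,10): clear
  midpoint (23/2,13/2) outside
  → clear

FREE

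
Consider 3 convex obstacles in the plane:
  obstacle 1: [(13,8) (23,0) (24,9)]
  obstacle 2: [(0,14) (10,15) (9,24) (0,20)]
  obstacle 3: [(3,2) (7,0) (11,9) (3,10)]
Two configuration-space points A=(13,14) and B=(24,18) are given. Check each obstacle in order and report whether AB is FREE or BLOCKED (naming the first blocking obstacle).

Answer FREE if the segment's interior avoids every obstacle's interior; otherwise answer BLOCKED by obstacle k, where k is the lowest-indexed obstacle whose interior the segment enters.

FREE

Obstacle 1 [(13,8) (23,0) (24,9)]:
  edge (13,8)–(23,0): clear
  edge (23,0)–(24,9): clear
  edge (24,9)–(13,8): clear
  midpoint (37/2,16) outside
  → clear
Obstacle 2 [(0,14) (10,15) (9,24) (0,20)]:
  edge (0,14)–(10,15): clear
  edge (10,15)–(9,24): clear
  edge (9,24)–(0,20): clear
  edge (0,20)–(0,14): clear
  midpoint (37/2,16) outside
  → clear
Obstacle 3 [(3,2) (7,0) (11,9) (3,10)]:
  edge (3,2)–(7,0): clear
  edge (7,0)–(11,9): clear
  edge (11,9)–(3,10): clear
  edge (3,10)–(3,2): clear
  midpoint (37/2,16) outside
  → clear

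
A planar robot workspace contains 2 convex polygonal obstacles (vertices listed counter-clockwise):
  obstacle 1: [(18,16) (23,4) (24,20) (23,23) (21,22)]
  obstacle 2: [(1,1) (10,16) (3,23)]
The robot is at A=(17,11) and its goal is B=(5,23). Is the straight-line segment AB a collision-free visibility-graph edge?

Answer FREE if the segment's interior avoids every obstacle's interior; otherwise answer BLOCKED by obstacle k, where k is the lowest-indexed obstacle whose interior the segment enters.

FREE

Obstacle 1 [(18,16) (23,4) (24,20) (23,23) (21,22)]:
  edge (18,16)–(23,4): clear
  edge (23,4)–(24,20): clear
  edge (24,20)–(23,23): clear
  edge (23,23)–(21,22): clear
  edge (21,22)–(18,16): clear
  midpoint (11,17) outside
  → clear
Obstacle 2 [(1,1) (10,16) (3,23)]:
  edge (1,1)–(10,16): clear
  edge (10,16)–(3,23): clear
  edge (3,23)–(1,1): clear
  midpoint (11,17) outside
  → clear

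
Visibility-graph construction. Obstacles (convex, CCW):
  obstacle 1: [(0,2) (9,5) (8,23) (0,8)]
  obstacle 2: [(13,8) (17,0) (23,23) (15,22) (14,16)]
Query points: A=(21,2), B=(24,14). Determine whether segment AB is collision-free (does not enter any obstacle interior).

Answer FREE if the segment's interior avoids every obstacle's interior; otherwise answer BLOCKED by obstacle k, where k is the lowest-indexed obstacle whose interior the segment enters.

Obstacle 1 [(0,2) (9,5) (8,23) (0,8)]:
  edge (0,2)–(9,5): clear
  edge (9,5)–(8,23): clear
  edge (8,23)–(0,8): clear
  edge (0,8)–(0,2): clear
  midpoint (45/2,8) outside
  → clear
Obstacle 2 [(13,8) (17,0) (23,23) (15,22) (14,16)]:
  edge (13,8)–(17,0): clear
  edge (17,0)–(23,23): clear
  edge (23,23)–(15,22): clear
  edge (15,22)–(14,16): clear
  edge (14,16)–(13,8): clear
  midpoint (45/2,8) outside
  → clear

FREE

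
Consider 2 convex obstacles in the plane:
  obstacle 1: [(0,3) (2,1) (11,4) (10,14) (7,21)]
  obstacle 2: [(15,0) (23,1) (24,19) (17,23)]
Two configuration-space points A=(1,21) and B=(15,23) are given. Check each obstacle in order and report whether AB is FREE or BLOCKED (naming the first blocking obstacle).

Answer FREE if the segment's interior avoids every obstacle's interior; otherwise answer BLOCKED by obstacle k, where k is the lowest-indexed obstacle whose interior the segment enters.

Obstacle 1 [(0,3) (2,1) (11,4) (10,14) (7,21)]:
  edge (0,3)–(2,1): clear
  edge (2,1)–(11,4): clear
  edge (11,4)–(10,14): clear
  edge (10,14)–(7,21): clear
  edge (7,21)–(0,3): clear
  midpoint (8,22) outside
  → clear
Obstacle 2 [(15,0) (23,1) (24,19) (17,23)]:
  edge (15,0)–(23,1): clear
  edge (23,1)–(24,19): clear
  edge (24,19)–(17,23): clear
  edge (17,23)–(15,0): clear
  midpoint (8,22) outside
  → clear

FREE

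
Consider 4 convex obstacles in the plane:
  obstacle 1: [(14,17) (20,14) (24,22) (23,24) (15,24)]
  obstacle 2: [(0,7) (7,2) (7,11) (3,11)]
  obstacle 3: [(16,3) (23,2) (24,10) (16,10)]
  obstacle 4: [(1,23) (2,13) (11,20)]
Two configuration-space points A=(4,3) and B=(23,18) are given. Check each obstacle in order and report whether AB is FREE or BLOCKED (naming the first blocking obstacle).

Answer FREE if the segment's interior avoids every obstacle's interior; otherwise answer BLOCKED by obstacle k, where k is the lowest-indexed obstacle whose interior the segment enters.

Obstacle 1 [(14,17) (20,14) (24,22) (23,24) (15,24)]:
  edge (14,17)–(20,14): crosses AB
  edge (20,14)–(24,22): crosses AB
  edge (24,22)–(23,24): clear
  edge (23,24)–(15,24): clear
  edge (15,24)–(14,17): clear
  → BLOCKED
Obstacle 2 [(0,7) (7,2) (7,11) (3,11)]:
  edge (0,7)–(7,2): crosses AB
  edge (7,2)–(7,11): crosses AB
  edge (7,11)–(3,11): clear
  edge (3,11)–(0,7): clear
  → BLOCKED
Obstacle 3 [(16,3) (23,2) (24,10) (16,10)]:
  edge (16,3)–(23,2): clear
  edge (23,2)–(24,10): clear
  edge (24,10)–(16,10): clear
  edge (16,10)–(16,3): clear
  midpoint (27/2,21/2) outside
  → clear
Obstacle 4 [(1,23) (2,13) (11,20)]:
  edge (1,23)–(2,13): clear
  edge (2,13)–(11,20): clear
  edge (11,20)–(1,23): clear
  midpoint (27/2,21/2) outside
  → clear

BLOCKED by obstacle 1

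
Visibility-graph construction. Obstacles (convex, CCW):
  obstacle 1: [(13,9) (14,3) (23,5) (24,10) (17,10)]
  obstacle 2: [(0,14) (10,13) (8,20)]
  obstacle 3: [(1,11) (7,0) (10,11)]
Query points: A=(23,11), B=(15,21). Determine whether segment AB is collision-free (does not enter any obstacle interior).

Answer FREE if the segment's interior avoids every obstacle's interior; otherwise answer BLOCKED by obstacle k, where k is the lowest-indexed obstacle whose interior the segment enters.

FREE

Obstacle 1 [(13,9) (14,3) (23,5) (24,10) (17,10)]:
  edge (13,9)–(14,3): clear
  edge (14,3)–(23,5): clear
  edge (23,5)–(24,10): clear
  edge (24,10)–(17,10): clear
  edge (17,10)–(13,9): clear
  midpoint (19,16) outside
  → clear
Obstacle 2 [(0,14) (10,13) (8,20)]:
  edge (0,14)–(10,13): clear
  edge (10,13)–(8,20): clear
  edge (8,20)–(0,14): clear
  midpoint (19,16) outside
  → clear
Obstacle 3 [(1,11) (7,0) (10,11)]:
  edge (1,11)–(7,0): clear
  edge (7,0)–(10,11): clear
  edge (10,11)–(1,11): clear
  midpoint (19,16) outside
  → clear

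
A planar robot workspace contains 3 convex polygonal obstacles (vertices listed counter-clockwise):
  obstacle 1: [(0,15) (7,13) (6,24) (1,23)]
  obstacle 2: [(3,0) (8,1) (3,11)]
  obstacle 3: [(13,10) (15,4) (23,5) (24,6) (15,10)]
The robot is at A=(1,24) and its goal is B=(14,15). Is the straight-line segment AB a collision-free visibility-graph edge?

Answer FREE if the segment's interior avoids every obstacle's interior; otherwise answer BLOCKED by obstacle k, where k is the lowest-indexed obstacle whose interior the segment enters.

BLOCKED by obstacle 1

Obstacle 1 [(0,15) (7,13) (6,24) (1,23)]:
  edge (0,15)–(7,13): clear
  edge (7,13)–(6,24): crosses AB
  edge (6,24)–(1,23): crosses AB
  edge (1,23)–(0,15): clear
  → BLOCKED
Obstacle 2 [(3,0) (8,1) (3,11)]:
  edge (3,0)–(8,1): clear
  edge (8,1)–(3,11): clear
  edge (3,11)–(3,0): clear
  midpoint (15/2,39/2) outside
  → clear
Obstacle 3 [(13,10) (15,4) (23,5) (24,6) (15,10)]:
  edge (13,10)–(15,4): clear
  edge (15,4)–(23,5): clear
  edge (23,5)–(24,6): clear
  edge (24,6)–(15,10): clear
  edge (15,10)–(13,10): clear
  midpoint (15/2,39/2) outside
  → clear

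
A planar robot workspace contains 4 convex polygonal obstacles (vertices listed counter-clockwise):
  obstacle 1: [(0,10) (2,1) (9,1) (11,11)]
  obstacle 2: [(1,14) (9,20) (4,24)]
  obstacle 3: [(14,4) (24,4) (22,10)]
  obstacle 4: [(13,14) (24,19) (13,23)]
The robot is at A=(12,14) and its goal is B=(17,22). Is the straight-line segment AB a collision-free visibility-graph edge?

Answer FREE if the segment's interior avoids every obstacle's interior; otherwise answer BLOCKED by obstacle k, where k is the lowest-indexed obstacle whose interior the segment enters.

BLOCKED by obstacle 4

Obstacle 1 [(0,10) (2,1) (9,1) (11,11)]:
  edge (0,10)–(2,1): clear
  edge (2,1)–(9,1): clear
  edge (9,1)–(11,11): clear
  edge (11,11)–(0,10): clear
  midpoint (29/2,18) outside
  → clear
Obstacle 2 [(1,14) (9,20) (4,24)]:
  edge (1,14)–(9,20): clear
  edge (9,20)–(4,24): clear
  edge (4,24)–(1,14): clear
  midpoint (29/2,18) outside
  → clear
Obstacle 3 [(14,4) (24,4) (22,10)]:
  edge (14,4)–(24,4): clear
  edge (24,4)–(22,10): clear
  edge (22,10)–(14,4): clear
  midpoint (29/2,18) outside
  → clear
Obstacle 4 [(13,14) (24,19) (13,23)]:
  edge (13,14)–(24,19): clear
  edge (24,19)–(13,23): crosses AB
  edge (13,23)–(13,14): crosses AB
  → BLOCKED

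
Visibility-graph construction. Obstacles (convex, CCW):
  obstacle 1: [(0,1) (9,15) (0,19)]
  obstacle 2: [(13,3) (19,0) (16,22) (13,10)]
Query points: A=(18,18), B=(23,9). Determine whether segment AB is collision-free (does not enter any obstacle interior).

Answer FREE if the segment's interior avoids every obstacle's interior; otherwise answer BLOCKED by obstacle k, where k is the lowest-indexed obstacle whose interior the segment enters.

Obstacle 1 [(0,1) (9,15) (0,19)]:
  edge (0,1)–(9,15): clear
  edge (9,15)–(0,19): clear
  edge (0,19)–(0,1): clear
  midpoint (41/2,27/2) outside
  → clear
Obstacle 2 [(13,3) (19,0) (16,22) (13,10)]:
  edge (13,3)–(19,0): clear
  edge (19,0)–(16,22): clear
  edge (16,22)–(13,10): clear
  edge (13,10)–(13,3): clear
  midpoint (41/2,27/2) outside
  → clear

FREE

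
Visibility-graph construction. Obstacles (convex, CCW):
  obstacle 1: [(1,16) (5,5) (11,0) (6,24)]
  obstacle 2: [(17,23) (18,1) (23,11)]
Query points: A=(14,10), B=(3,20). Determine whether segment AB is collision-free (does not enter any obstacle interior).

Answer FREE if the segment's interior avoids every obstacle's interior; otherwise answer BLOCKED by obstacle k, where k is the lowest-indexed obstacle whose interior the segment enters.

BLOCKED by obstacle 1

Obstacle 1 [(1,16) (5,5) (11,0) (6,24)]:
  edge (1,16)–(5,5): clear
  edge (5,5)–(11,0): clear
  edge (11,0)–(6,24): crosses AB
  edge (6,24)–(1,16): crosses AB
  → BLOCKED
Obstacle 2 [(17,23) (18,1) (23,11)]:
  edge (17,23)–(18,1): clear
  edge (18,1)–(23,11): clear
  edge (23,11)–(17,23): clear
  midpoint (17/2,15) outside
  → clear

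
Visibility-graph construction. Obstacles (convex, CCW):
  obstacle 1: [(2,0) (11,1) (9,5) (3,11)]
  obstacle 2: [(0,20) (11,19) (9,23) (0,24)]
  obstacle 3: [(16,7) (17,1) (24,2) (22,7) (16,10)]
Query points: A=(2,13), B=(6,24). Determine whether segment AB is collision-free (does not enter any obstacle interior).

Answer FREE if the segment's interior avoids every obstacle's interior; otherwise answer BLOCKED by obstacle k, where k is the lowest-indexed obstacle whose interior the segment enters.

BLOCKED by obstacle 2

Obstacle 1 [(2,0) (11,1) (9,5) (3,11)]:
  edge (2,0)–(11,1): clear
  edge (11,1)–(9,5): clear
  edge (9,5)–(3,11): clear
  edge (3,11)–(2,0): clear
  midpoint (4,37/2) outside
  → clear
Obstacle 2 [(0,20) (11,19) (9,23) (0,24)]:
  edge (0,20)–(11,19): crosses AB
  edge (11,19)–(9,23): clear
  edge (9,23)–(0,24): crosses AB
  edge (0,24)–(0,20): clear
  → BLOCKED
Obstacle 3 [(16,7) (17,1) (24,2) (22,7) (16,10)]:
  edge (16,7)–(17,1): clear
  edge (17,1)–(24,2): clear
  edge (24,2)–(22,7): clear
  edge (22,7)–(16,10): clear
  edge (16,10)–(16,7): clear
  midpoint (4,37/2) outside
  → clear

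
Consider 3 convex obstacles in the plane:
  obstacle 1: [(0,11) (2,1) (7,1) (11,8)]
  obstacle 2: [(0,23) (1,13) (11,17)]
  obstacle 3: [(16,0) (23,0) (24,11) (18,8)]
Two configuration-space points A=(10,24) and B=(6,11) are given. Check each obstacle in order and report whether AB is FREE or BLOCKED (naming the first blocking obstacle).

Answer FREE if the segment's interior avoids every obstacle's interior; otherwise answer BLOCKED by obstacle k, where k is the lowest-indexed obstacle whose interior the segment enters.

BLOCKED by obstacle 2

Obstacle 1 [(0,11) (2,1) (7,1) (11,8)]:
  edge (0,11)–(2,1): clear
  edge (2,1)–(7,1): clear
  edge (7,1)–(11,8): clear
  edge (11,8)–(0,11): clear
  midpoint (8,35/2) outside
  → clear
Obstacle 2 [(0,23) (1,13) (11,17)]:
  edge (0,23)–(1,13): clear
  edge (1,13)–(11,17): crosses AB
  edge (11,17)–(0,23): crosses AB
  → BLOCKED
Obstacle 3 [(16,0) (23,0) (24,11) (18,8)]:
  edge (16,0)–(23,0): clear
  edge (23,0)–(24,11): clear
  edge (24,11)–(18,8): clear
  edge (18,8)–(16,0): clear
  midpoint (8,35/2) outside
  → clear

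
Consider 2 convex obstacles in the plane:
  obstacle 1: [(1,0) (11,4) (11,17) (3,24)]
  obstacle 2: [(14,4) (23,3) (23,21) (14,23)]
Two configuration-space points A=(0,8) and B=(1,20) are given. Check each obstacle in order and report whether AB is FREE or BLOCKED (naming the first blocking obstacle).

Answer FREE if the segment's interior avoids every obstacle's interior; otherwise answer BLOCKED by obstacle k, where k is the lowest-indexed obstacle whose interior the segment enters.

Obstacle 1 [(1,0) (11,4) (11,17) (3,24)]:
  edge (1,0)–(11,4): clear
  edge (11,4)–(11,17): clear
  edge (11,17)–(3,24): clear
  edge (3,24)–(1,0): clear
  midpoint (1/2,14) outside
  → clear
Obstacle 2 [(14,4) (23,3) (23,21) (14,23)]:
  edge (14,4)–(23,3): clear
  edge (23,3)–(23,21): clear
  edge (23,21)–(14,23): clear
  edge (14,23)–(14,4): clear
  midpoint (1/2,14) outside
  → clear

FREE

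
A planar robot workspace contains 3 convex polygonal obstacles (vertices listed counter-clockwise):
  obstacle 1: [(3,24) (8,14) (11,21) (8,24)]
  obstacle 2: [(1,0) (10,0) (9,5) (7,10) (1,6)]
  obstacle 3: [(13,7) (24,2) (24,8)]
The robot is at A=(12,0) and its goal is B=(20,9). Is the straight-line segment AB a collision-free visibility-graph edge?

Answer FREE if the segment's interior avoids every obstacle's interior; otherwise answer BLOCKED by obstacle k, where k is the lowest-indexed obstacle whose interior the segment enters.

BLOCKED by obstacle 3

Obstacle 1 [(3,24) (8,14) (11,21) (8,24)]:
  edge (3,24)–(8,14): clear
  edge (8,14)–(11,21): clear
  edge (11,21)–(8,24): clear
  edge (8,24)–(3,24): clear
  midpoint (16,9/2) outside
  → clear
Obstacle 2 [(1,0) (10,0) (9,5) (7,10) (1,6)]:
  edge (1,0)–(10,0): clear
  edge (10,0)–(9,5): clear
  edge (9,5)–(7,10): clear
  edge (7,10)–(1,6): clear
  edge (1,6)–(1,0): clear
  midpoint (16,9/2) outside
  → clear
Obstacle 3 [(13,7) (24,2) (24,8)]:
  edge (13,7)–(24,2): crosses AB
  edge (24,2)–(24,8): clear
  edge (24,8)–(13,7): crosses AB
  → BLOCKED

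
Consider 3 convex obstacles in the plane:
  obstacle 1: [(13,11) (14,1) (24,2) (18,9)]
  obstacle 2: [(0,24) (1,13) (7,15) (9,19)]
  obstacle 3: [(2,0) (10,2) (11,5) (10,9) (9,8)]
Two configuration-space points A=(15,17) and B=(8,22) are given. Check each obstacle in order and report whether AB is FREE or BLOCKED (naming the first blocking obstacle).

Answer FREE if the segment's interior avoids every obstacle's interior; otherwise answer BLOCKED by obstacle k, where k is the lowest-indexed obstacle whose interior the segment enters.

Obstacle 1 [(13,11) (14,1) (24,2) (18,9)]:
  edge (13,11)–(14,1): clear
  edge (14,1)–(24,2): clear
  edge (24,2)–(18,9): clear
  edge (18,9)–(13,11): clear
  midpoint (23/2,39/2) outside
  → clear
Obstacle 2 [(0,24) (1,13) (7,15) (9,19)]:
  edge (0,24)–(1,13): clear
  edge (1,13)–(7,15): clear
  edge (7,15)–(9,19): clear
  edge (9,19)–(0,24): clear
  midpoint (23/2,39/2) outside
  → clear
Obstacle 3 [(2,0) (10,2) (11,5) (10,9) (9,8)]:
  edge (2,0)–(10,2): clear
  edge (10,2)–(11,5): clear
  edge (11,5)–(10,9): clear
  edge (10,9)–(9,8): clear
  edge (9,8)–(2,0): clear
  midpoint (23/2,39/2) outside
  → clear

FREE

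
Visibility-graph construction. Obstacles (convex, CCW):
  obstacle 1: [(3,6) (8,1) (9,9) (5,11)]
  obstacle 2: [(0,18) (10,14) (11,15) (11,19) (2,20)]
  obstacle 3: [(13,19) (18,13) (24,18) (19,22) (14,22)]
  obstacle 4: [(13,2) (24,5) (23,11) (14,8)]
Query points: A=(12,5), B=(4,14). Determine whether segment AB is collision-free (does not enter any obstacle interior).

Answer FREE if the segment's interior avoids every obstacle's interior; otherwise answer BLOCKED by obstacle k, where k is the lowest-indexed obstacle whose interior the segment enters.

Obstacle 1 [(3,6) (8,1) (9,9) (5,11)]:
  edge (3,6)–(8,1): clear
  edge (8,1)–(9,9): crosses AB
  edge (9,9)–(5,11): crosses AB
  edge (5,11)–(3,6): clear
  → BLOCKED
Obstacle 2 [(0,18) (10,14) (11,15) (11,19) (2,20)]:
  edge (0,18)–(10,14): clear
  edge (10,14)–(11,15): clear
  edge (11,15)–(11,19): clear
  edge (11,19)–(2,20): clear
  edge (2,20)–(0,18): clear
  midpoint (8,19/2) outside
  → clear
Obstacle 3 [(13,19) (18,13) (24,18) (19,22) (14,22)]:
  edge (13,19)–(18,13): clear
  edge (18,13)–(24,18): clear
  edge (24,18)–(19,22): clear
  edge (19,22)–(14,22): clear
  edge (14,22)–(13,19): clear
  midpoint (8,19/2) outside
  → clear
Obstacle 4 [(13,2) (24,5) (23,11) (14,8)]:
  edge (13,2)–(24,5): clear
  edge (24,5)–(23,11): clear
  edge (23,11)–(14,8): clear
  edge (14,8)–(13,2): clear
  midpoint (8,19/2) outside
  → clear

BLOCKED by obstacle 1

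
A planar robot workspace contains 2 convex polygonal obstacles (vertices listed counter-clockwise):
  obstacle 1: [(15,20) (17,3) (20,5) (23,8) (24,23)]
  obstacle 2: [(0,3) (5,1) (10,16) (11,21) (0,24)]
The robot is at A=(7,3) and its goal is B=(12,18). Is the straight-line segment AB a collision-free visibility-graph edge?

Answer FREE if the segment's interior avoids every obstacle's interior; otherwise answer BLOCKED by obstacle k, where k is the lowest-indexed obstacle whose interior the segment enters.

Obstacle 1 [(15,20) (17,3) (20,5) (23,8) (24,23)]:
  edge (15,20)–(17,3): clear
  edge (17,3)–(20,5): clear
  edge (20,5)–(23,8): clear
  edge (23,8)–(24,23): clear
  edge (24,23)–(15,20): clear
  midpoint (19/2,21/2) outside
  → clear
Obstacle 2 [(0,3) (5,1) (10,16) (11,21) (0,24)]:
  edge (0,3)–(5,1): clear
  edge (5,1)–(10,16): clear
  edge (10,16)–(11,21): clear
  edge (11,21)–(0,24): clear
  edge (0,24)–(0,3): clear
  midpoint (19/2,21/2) outside
  → clear

FREE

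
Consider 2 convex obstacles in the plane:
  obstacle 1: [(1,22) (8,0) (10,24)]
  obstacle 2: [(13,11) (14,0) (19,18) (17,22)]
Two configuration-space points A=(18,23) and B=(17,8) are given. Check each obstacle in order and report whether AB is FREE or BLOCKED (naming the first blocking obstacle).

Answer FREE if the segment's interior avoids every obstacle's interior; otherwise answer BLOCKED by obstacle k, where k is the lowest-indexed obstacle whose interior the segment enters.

BLOCKED by obstacle 2

Obstacle 1 [(1,22) (8,0) (10,24)]:
  edge (1,22)–(8,0): clear
  edge (8,0)–(10,24): clear
  edge (10,24)–(1,22): clear
  midpoint (35/2,31/2) outside
  → clear
Obstacle 2 [(13,11) (14,0) (19,18) (17,22)]:
  edge (13,11)–(14,0): clear
  edge (14,0)–(19,18): crosses AB
  edge (19,18)–(17,22): crosses AB
  edge (17,22)–(13,11): clear
  → BLOCKED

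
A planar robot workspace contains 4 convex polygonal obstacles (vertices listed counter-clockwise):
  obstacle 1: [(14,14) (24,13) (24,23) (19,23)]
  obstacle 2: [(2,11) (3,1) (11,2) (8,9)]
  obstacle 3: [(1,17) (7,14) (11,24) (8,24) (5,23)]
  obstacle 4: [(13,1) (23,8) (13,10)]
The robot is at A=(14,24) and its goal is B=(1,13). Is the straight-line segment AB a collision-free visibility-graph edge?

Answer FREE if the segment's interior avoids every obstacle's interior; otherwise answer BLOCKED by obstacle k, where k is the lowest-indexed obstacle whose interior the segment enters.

BLOCKED by obstacle 3

Obstacle 1 [(14,14) (24,13) (24,23) (19,23)]:
  edge (14,14)–(24,13): clear
  edge (24,13)–(24,23): clear
  edge (24,23)–(19,23): clear
  edge (19,23)–(14,14): clear
  midpoint (15/2,37/2) outside
  → clear
Obstacle 2 [(2,11) (3,1) (11,2) (8,9)]:
  edge (2,11)–(3,1): clear
  edge (3,1)–(11,2): clear
  edge (11,2)–(8,9): clear
  edge (8,9)–(2,11): clear
  midpoint (15/2,37/2) outside
  → clear
Obstacle 3 [(1,17) (7,14) (11,24) (8,24) (5,23)]:
  edge (1,17)–(7,14): crosses AB
  edge (7,14)–(11,24): crosses AB
  edge (11,24)–(8,24): clear
  edge (8,24)–(5,23): clear
  edge (5,23)–(1,17): clear
  → BLOCKED
Obstacle 4 [(13,1) (23,8) (13,10)]:
  edge (13,1)–(23,8): clear
  edge (23,8)–(13,10): clear
  edge (13,10)–(13,1): clear
  midpoint (15/2,37/2) outside
  → clear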